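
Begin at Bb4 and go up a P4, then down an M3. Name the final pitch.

Cb5

Up a perfect fourth from Bb4: Eb5 (5 semitones up).
Down a major third from Eb5: Cb5 (4 semitones down).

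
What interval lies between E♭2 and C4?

M13

E to C spans six letter names (E-F-G-A-B-C), plus an octave: a thirteenth.
Eb2 to C4 is 21 semitones, matching the major thirteenth exactly, so the quality is major.
(Equivalently, a compound major sixth: a major sixth plus an octave.)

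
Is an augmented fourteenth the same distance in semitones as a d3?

No

An augmented fourteenth spans 24 semitones; a diminished third spans 2 semitones. They differ by 22.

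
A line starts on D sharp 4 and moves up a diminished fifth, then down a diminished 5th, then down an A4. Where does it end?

Up a diminished fifth from D#4: A4 (6 semitones up).
A diminished fifth down from A4 is D#4.
D#4 down an augmented fourth → A3 (6 semitones).

A 3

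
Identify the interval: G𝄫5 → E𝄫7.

major thirteenth

G to E spans six letter names (G-A-B-C-D-E), plus an octave, so the interval is some kind of thirteenth.
Gbb5 to Ebb7 is 21 semitones, matching the major thirteenth exactly, so the quality is major.
(Equivalently, a compound major sixth: a major sixth plus an octave.)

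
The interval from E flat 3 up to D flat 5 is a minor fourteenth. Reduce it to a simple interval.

Take out an octave (7 from the number): 14 − 7 = 7.
Quality carries through unchanged, so the simple form is a minor seventh.

minor 7th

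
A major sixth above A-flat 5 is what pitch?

Counting six letter names up from A lands on F.
A major sixth spans 9 semitones, so from Ab5 the target pitch is F6.

F 6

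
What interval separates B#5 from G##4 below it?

Descending from B#5 to G##4 is the same interval as ascending G##4 to B#5.
G to B spans three letter names (G-A-B), plus an octave — that makes it a tenth of some quality.
A major tenth would be 16 semitones, but G##4 to B#5 is 15 — one semitone narrower, making it a minor tenth.
(Equivalently, a compound minor third: a minor third plus an octave.)

m10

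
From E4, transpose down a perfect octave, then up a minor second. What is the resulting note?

A perfect octave down from E4 is E3.
Up a minor second from E3: F3 (1 semitone up).

F3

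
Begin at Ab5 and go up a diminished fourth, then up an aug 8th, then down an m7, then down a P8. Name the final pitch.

Eb5

Ab5 up a diminished fourth → Dbb6 (4 semitones).
Dbb6 up an augmented octave → Db7 (13 semitones).
A minor seventh down from Db7 is Eb6.
Down a perfect octave from Eb6: Eb5 (12 semitones down).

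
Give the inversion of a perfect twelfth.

perfect 4th

First reduce the compound perfect twelfth to its simple form, a perfect fifth.
The rule of nine gives the new number: 9 − 5 = 4, so a fifth becomes a fourth.
And perfect stays perfect under inversion, so we get a perfect fourth.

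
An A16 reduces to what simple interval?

Subtracting seven from the interval number removes an octave: 16 − 14 = 2.
That makes an augmented sixteenth a compound augmented second — 2 octaves plus an augmented second.

A2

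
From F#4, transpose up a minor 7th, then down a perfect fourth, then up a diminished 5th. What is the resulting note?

F5

Up a minor seventh from F#4: E5 (10 semitones up).
E5 down a perfect fourth → B4 (5 semitones).
Up a diminished fifth from B4: F5 (6 semitones up).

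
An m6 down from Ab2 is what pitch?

The sixth takes the letter from A down to C.
A minor sixth is 8 semitones; 8 semitones down from Ab2 gives C2.

C2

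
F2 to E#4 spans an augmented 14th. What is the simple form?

augmented seventh

Subtracting seven from the interval number removes an octave: 14 − 7 = 7.
So an augmented fourteenth is an octave plus an augmented seventh. The quality is unchanged.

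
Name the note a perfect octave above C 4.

For an octave the letter name doesn't change: still C, an octave up.
Moving 12 semitones up from C4 (the size of a perfect octave) reaches C5.

C 5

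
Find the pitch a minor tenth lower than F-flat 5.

D-flat 4

Three letters down from F (plus an octave) reaches D.
A minor tenth is 15 semitones; 15 semitones down from Fb5 gives Db4.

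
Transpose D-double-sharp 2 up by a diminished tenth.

F-sharp 3

Three letters up from D (plus an octave) reaches F.
A diminished tenth is 14 semitones; 14 semitones up from D##2 gives F#3.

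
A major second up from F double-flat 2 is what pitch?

G double-flat 2

The second takes the letter from F up to G.
Moving 2 semitones up from Fbb2 (the size of a major second) reaches Gbb2.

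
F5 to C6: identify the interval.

F to C spans five letter names (F-G-A-B-C): a fifth.
F5 to C6 is 7 semitones, matching the perfect fifth exactly, so the quality is perfect.

perfect fifth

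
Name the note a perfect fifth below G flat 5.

C flat 5

Counting five letter names down from G lands on C.
A perfect fifth is 7 semitones; 7 semitones down from Gb5 gives Cb5.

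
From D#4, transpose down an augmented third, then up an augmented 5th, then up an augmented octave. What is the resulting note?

Down an augmented third from D#4: Bb3 (5 semitones down).
Up an augmented fifth from Bb3: F#4 (8 semitones up).
F#4 up an augmented octave → F##5 (13 semitones).

F##5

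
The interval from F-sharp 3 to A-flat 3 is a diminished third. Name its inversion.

A6

Inverted interval numbers add to nine, so a third pairs with a sixth (3 + 6 = 9).
The quality also flips — diminished becomes augmented — giving an augmented sixth.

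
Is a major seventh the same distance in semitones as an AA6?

A major seventh spans 11 semitones, and a doubly augmented sixth also spans 11 semitones — they're enharmonic.

Yes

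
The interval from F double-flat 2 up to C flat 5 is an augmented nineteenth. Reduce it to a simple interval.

augmented 5th

Take out 2 octaves (14 from the number): 19 − 14 = 5.
So an augmented nineteenth is 2 octaves plus an augmented fifth. The quality is unchanged.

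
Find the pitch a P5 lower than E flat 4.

A flat 3

Five letter names down from E: A.
Moving 7 semitones down from Eb4 (the size of a perfect fifth) reaches Ab3.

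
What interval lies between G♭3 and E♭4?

G to E spans six letter names (G-A-B-C-D-E), so the interval is some kind of sixth.
The major sixth spans 9 semitones, and Gb3 to Eb4 is exactly 9 semitones — so this is a major sixth.

major 6th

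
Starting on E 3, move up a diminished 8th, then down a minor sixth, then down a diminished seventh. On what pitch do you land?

A diminished octave up from E3 is Eb4.
A minor sixth down from Eb4 is G3.
G3 down a diminished seventh → A#2 (9 semitones).

A sharp 2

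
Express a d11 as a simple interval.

Each octave removed subtracts seven from the number: 11 − 7 = 4.
So a diminished eleventh is an octave plus a diminished fourth. The quality is unchanged.

diminished 4th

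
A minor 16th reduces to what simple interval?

Each octave removed subtracts seven from the number: 16 − 14 = 2.
So a minor sixteenth is 2 octaves plus a minor second. The quality is unchanged.

minor second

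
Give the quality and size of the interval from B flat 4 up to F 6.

B to F spans five letter names (B-C-D-E-F), plus an octave, so the interval is some kind of twelfth.
Bb4 to F6 is 19 semitones, matching the perfect twelfth exactly, so the quality is perfect.
(Equivalently, a compound perfect fifth: a perfect fifth plus an octave.)

P12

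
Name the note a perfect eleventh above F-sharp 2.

B 3

The eleventh's letter: F up four letter names plus an octave → B.
Moving 17 semitones up from F#2 (the size of a perfect eleventh) reaches B3.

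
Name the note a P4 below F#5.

C#5

Four letter names down from F: C.
A perfect fourth is 5 semitones; 5 semitones down from F#5 gives C#5.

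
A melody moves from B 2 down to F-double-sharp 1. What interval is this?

d11

Descending from B2 to F##1 is the same interval as ascending F##1 to B2.
F to B spans four letter names (F-G-A-B), plus an octave — that makes it an eleventh of some quality.
F##1 to B2 spans 16 semitones — one semitone narrower than the perfect eleventh (17) — giving a diminished eleventh.
(Equivalently, a compound diminished fourth: a diminished fourth plus an octave.)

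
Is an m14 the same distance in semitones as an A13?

A minor fourteenth spans 22 semitones, and an augmented thirteenth also spans 22 semitones — they're enharmonic.

Yes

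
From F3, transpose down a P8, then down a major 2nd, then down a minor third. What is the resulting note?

C2

A perfect octave down from F3 is F2.
A major second down from F2 is Eb2.
A minor third down from Eb2 is C2.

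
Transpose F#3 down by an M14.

Seven letters down from F (plus an octave) reaches G.
A major fourteenth is 23 semitones; 23 semitones down from F#3 gives G1.

G1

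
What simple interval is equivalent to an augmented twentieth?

Take out 2 octaves (14 from the number): 20 − 14 = 6.
Quality carries through unchanged, so the simple form is an augmented sixth.

A6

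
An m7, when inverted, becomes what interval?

M2

Inverted interval numbers add to nine, so a seventh pairs with a second (7 + 2 = 9).
Quality inverts too: minor becomes major. That makes the inversion a major second.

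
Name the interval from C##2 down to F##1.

P5

Descending from C##2 to F##1 is the same interval as ascending F##1 to C##2.
F to C spans five letter names (F-G-A-B-C) — that makes it a fifth of some quality.
The perfect fifth spans 7 semitones, and F##1 to C##2 is exactly 7 semitones — so this is a perfect fifth.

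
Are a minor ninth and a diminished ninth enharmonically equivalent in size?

A minor ninth is 13 semitones but a diminished ninth is 12 semitones — different sizes.

No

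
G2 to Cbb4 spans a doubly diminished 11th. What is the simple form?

Subtracting seven from the interval number removes an octave: 11 − 7 = 4.
So a doubly diminished eleventh is an octave plus a doubly diminished fourth. The quality is unchanged.

doubly diminished 4th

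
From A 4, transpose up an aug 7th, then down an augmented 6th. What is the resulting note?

A4 up an augmented seventh → G##5 (12 semitones).
Down an augmented sixth from G##5: B4 (10 semitones down).

B 4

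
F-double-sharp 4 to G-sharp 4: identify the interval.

F to G spans two letter names (F-G) — that makes it a second of some quality.
A major second would be 2 semitones, but F##4 to G#4 is 1 — one semitone narrower, making it a minor second.

minor second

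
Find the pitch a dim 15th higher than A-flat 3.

A-double-flat 5

A fifteenth keeps the letter name A, two octaves up from A.
A diminished fifteenth spans 23 semitones, so from Ab3 the target pitch is Abb5.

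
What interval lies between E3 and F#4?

major 9th

E to F spans two letter names (E-F), plus an octave: a ninth.
Counting semitones, E3→F#4 is 14, which is the major ninth.
(Equivalently, a compound major second: a major second plus an octave.)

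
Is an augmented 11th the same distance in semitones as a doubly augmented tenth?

An augmented eleventh spans 18 semitones, and a doubly augmented tenth also spans 18 semitones — they're enharmonic.

Yes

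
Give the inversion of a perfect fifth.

The rule of nine gives the new number: 9 − 5 = 4, so a fifth becomes a fourth.
Quality inverts too: perfect stays perfect. That makes the inversion a perfect fourth.

perfect 4th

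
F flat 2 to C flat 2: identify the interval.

Descending from Fb2 to Cb2 is the same interval as ascending Cb2 to Fb2.
C to F spans four letter names (C-D-E-F), so the interval is some kind of fourth.
Counting semitones, Cb2→Fb2 is 5, which is the perfect fourth.

P4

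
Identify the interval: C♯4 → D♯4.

major second

C to D spans two letter names (C-D): a second.
C#4 to D#4 is 2 semitones, matching the major second exactly, so the quality is major.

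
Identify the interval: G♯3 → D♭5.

doubly diminished twelfth

G to D spans five letter names (G-A-B-C-D), plus an octave, so the interval is some kind of twelfth.
The perfect twelfth is 19 semitones; here we have 17, two semitones narrower: doubly diminished.
(Equivalently, a compound doubly diminished fifth: a doubly diminished fifth plus an octave.)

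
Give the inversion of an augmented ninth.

First reduce the compound augmented ninth to its simple form, an augmented second.
Inverted interval numbers add to nine, so a second pairs with a seventh (2 + 7 = 9).
The quality also flips — augmented becomes diminished — giving a diminished seventh.

d7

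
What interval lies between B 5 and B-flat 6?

diminished octave

B to B is the same letter name, plus an octave: an octave.
B5 to Bb6 spans 11 semitones — one semitone narrower than the perfect octave (12) — giving a diminished octave.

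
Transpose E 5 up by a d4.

A-flat 5

The fourth takes the letter from E up to A.
A diminished fourth spans 4 semitones, so from E5 the target pitch is Ab5.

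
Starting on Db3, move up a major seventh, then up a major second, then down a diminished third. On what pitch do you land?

A major seventh up from Db3 is C4.
A major second up from C4 is D4.
Down a diminished third from D4: B#3 (2 semitones down).

B#3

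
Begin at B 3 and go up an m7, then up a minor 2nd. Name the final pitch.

B flat 4

A minor seventh up from B3 is A4.
Up a minor second from A4: Bb4 (1 semitone up).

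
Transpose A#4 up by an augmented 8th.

A##5

An octave keeps the letter name A, an octave up from A.
An augmented octave is 13 semitones; 13 semitones up from A#4 gives A##5.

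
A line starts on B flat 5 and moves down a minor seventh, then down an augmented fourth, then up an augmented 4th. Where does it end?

C 5

Bb5 down a minor seventh → C5 (10 semitones).
An augmented fourth down from C5 is Gb4.
Gb4 up an augmented fourth → C5 (6 semitones).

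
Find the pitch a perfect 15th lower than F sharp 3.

F sharp 1

For a fifteenth the letter name doesn't change: still F, two octaves down.
A perfect fifteenth is 24 semitones; 24 semitones down from F#3 gives F#1.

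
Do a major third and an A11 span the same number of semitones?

A major third is 4 semitones but an augmented eleventh is 18 semitones — different sizes.

No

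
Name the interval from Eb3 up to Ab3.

P4

E to A spans four letter names (E-F-G-A): a fourth.
The perfect fourth spans 5 semitones, and Eb3 to Ab3 is exactly 5 semitones — so this is a perfect fourth.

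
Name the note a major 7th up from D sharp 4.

C double-sharp 5

Seven letter names up from D: C.
A major seventh is 11 semitones; 11 semitones up from D#4 gives C##5.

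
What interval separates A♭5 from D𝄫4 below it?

Descending from Ab5 to Dbb4 is the same interval as ascending Dbb4 to Ab5.
D to A spans five letter names (D-E-F-G-A), plus an octave: a twelfth.
A perfect twelfth would be 19 semitones; Dbb4 to Ab5 is 20, one semitone wider, so the interval is augmented.
(Equivalently, a compound augmented fifth: an augmented fifth plus an octave.)

augmented twelfth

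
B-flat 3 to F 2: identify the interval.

Descending from Bb3 to F2 is the same interval as ascending F2 to Bb3.
F to B spans four letter names (F-G-A-B), plus an octave, so the interval is some kind of eleventh.
F2 to Bb3 is 17 semitones, matching the perfect eleventh exactly, so the quality is perfect.
(Equivalently, a compound perfect fourth: a perfect fourth plus an octave.)

P11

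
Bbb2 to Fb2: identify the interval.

perfect fourth

Descending from Bbb2 to Fb2 is the same interval as ascending Fb2 to Bbb2.
F to B spans four letter names (F-G-A-B): a fourth.
The perfect fourth spans 5 semitones, and Fb2 to Bbb2 is exactly 5 semitones — so this is a perfect fourth.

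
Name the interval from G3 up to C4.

perfect 4th

G to C spans four letter names (G-A-B-C) — that makes it a fourth of some quality.
Counting semitones, G3→C4 is 5, which is the perfect fourth.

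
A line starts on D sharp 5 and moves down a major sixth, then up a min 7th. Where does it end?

E 5

Down a major sixth from D#5: F#4 (9 semitones down).
A minor seventh up from F#4 is E5.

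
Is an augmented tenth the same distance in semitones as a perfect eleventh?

Yes

An augmented tenth spans 17 semitones, and a perfect eleventh also spans 17 semitones — they're enharmonic.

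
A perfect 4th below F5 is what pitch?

Counting four letter names down from F lands on C.
A perfect fourth spans 5 semitones, so from F5 the target pitch is C5.

C5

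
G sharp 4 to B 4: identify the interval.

minor third

G to B spans three letter names (G-A-B): a third.
G#4 to B4 is 3 semitones, a half step short of the major third (4), so this is minor.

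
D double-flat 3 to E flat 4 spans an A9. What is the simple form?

Subtracting seven from the interval number removes an octave: 9 − 7 = 2.
That makes an augmented ninth a compound augmented second — an octave plus an augmented second.

augmented 2nd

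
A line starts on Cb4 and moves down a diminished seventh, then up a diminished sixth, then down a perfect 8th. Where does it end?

Bbb2

Cb4 down a diminished seventh → D3 (9 semitones).
Up a diminished sixth from D3: Bbb3 (7 semitones up).
Bbb3 down a perfect octave → Bbb2 (12 semitones).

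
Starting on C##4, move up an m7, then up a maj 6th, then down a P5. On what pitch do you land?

C##5

Up a minor seventh from C##4: B#4 (10 semitones up).
B#4 up a major sixth → G##5 (9 semitones).
G##5 down a perfect fifth → C##5 (7 semitones).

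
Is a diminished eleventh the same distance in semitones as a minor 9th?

A diminished eleventh spans 16 semitones; a minor ninth spans 13 semitones. They differ by 3.

No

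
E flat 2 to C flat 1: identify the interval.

Descending from Eb2 to Cb1 is the same interval as ascending Cb1 to Eb2.
C to E spans three letter names (C-D-E), plus an octave — that makes it a tenth of some quality.
The major tenth spans 16 semitones, and Cb1 to Eb2 is exactly 16 semitones — so this is a major tenth.
(Equivalently, a compound major third: a major third plus an octave.)

M10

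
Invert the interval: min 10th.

First reduce the compound minor tenth to its simple form, a minor third.
Interval numbers invert to sum to nine: 3 + 6 = 9, so a third inverts to a sixth.
The quality also flips — minor becomes major — giving a major sixth.

major sixth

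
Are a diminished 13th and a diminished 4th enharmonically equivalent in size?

A diminished thirteenth is 19 semitones but a diminished fourth is 4 semitones — different sizes.

No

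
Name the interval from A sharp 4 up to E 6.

diminished 12th

A to E spans five letter names (A-B-C-D-E), plus an octave, so the interval is some kind of twelfth.
A perfect twelfth would be 19 semitones; A#4 to E6 is 18, one semitone narrower, so the interval is diminished.
(Equivalently, a compound diminished fifth: a diminished fifth plus an octave.)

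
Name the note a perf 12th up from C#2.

G#3

Five letters up from C (plus an octave) reaches G.
A perfect twelfth spans 19 semitones, so from C#2 the target pitch is G#3.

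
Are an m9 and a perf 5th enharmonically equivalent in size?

No

A minor ninth is 13 semitones but a perfect fifth is 7 semitones — different sizes.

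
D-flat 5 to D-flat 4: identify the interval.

Descending from Db5 to Db4 is the same interval as ascending Db4 to Db5.
D to D is the same letter name, plus an octave, so the interval is some kind of octave.
Db4 to Db5 is 12 semitones, matching the perfect octave exactly, so the quality is perfect.

P8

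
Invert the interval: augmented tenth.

First reduce the compound augmented tenth to its simple form, an augmented third.
Inverted interval numbers add to nine, so a third pairs with a sixth (3 + 6 = 9).
And augmented becomes diminished under inversion, so we get a diminished sixth.

d6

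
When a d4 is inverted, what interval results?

Inverted interval numbers add to nine, so a fourth pairs with a fifth (4 + 5 = 9).
The quality also flips — diminished becomes augmented — giving an augmented fifth.

augmented 5th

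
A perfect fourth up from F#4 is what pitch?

The fourth takes the letter from F up to B.
Moving 5 semitones up from F#4 (the size of a perfect fourth) reaches B4.

B4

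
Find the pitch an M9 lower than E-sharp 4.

D-sharp 3

Counting two letter names plus an octave down from E lands on D.
Moving 14 semitones down from E#4 (the size of a major ninth) reaches D#3.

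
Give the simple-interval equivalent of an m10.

Take out an octave (7 from the number): 10 − 7 = 3.
So a minor tenth is an octave plus a minor third. The quality is unchanged.

minor third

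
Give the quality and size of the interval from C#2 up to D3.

C to D spans two letter names (C-D), plus an octave, so the interval is some kind of ninth.
C#2 to D3 is 13 semitones, a half step short of the major ninth (14), so this is minor.
(Equivalently, a compound minor second: a minor second plus an octave.)

minor ninth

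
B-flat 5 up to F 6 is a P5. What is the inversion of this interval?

P4

Inverted interval numbers add to nine, so a fifth pairs with a fourth (5 + 4 = 9).
Quality inverts too: perfect stays perfect. That makes the inversion a perfect fourth.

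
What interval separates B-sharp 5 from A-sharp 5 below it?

Descending from B#5 to A#5 is the same interval as ascending A#5 to B#5.
A to B spans two letter names (A-B), so the interval is some kind of second.
Counting semitones, A#5→B#5 is 2, which is the major second.

M2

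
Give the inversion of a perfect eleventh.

First reduce the compound perfect eleventh to its simple form, a perfect fourth.
The rule of nine gives the new number: 9 − 4 = 5, so a fourth becomes a fifth.
The quality also flips — perfect stays perfect — giving a perfect fifth.

perfect fifth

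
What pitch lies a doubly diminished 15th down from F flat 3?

F sharp 1

The letter stays F (same as the start), shifted two octaves down.
Moving 22 semitones down from Fb3 (the size of a doubly diminished fifteenth) reaches F#1.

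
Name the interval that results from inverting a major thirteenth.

First reduce the compound major thirteenth to its simple form, a major sixth.
Interval numbers invert to sum to nine: 6 + 3 = 9, so a sixth inverts to a third.
And major becomes minor under inversion, so we get a minor third.

minor 3rd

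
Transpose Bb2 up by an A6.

Six letter names up from B: G.
Moving 10 semitones up from Bb2 (the size of an augmented sixth) reaches G#3.

G#3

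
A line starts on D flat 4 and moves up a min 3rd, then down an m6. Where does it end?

A minor third up from Db4 is Fb4.
Down a minor sixth from Fb4: Ab3 (8 semitones down).

A flat 3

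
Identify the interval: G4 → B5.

major tenth

G to B spans three letter names (G-A-B), plus an octave — that makes it a tenth of some quality.
G4 to B5 is 16 semitones, matching the major tenth exactly, so the quality is major.
(Equivalently, a compound major third: a major third plus an octave.)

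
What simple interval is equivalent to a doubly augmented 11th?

Each octave removed subtracts seven from the number: 11 − 7 = 4.
That makes a doubly augmented eleventh a compound doubly augmented fourth — an octave plus a doubly augmented fourth.

AA4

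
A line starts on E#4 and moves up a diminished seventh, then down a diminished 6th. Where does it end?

Up a diminished seventh from E#4: D5 (9 semitones up).
Down a diminished sixth from D5: F##4 (7 semitones down).

F##4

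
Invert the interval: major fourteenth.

minor second

First reduce the compound major fourteenth to its simple form, a major seventh.
The rule of nine gives the new number: 9 − 7 = 2, so a seventh becomes a second.
The quality also flips — major becomes minor — giving a minor second.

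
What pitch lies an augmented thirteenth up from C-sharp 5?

A-double-sharp 6

Six letters up from C (plus an octave) reaches A.
An augmented thirteenth is 22 semitones; 22 semitones up from C#5 gives A##6.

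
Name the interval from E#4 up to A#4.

E to A spans four letter names (E-F-G-A) — that makes it a fourth of some quality.
E#4 to A#4 is 5 semitones, matching the perfect fourth exactly, so the quality is perfect.

perfect fourth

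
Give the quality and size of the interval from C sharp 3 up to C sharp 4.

C to C is the same letter name, plus an octave: an octave.
C#3 to C#4 is 12 semitones, matching the perfect octave exactly, so the quality is perfect.

P8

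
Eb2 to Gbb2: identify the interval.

diminished 3rd

E to G spans three letter names (E-F-G): a third.
A major third would be 4 semitones; Eb2 to Gbb2 is 2, two semitones narrower, so the interval is diminished.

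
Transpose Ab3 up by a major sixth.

The sixth takes the letter from A up to F.
A major sixth is 9 semitones; 9 semitones up from Ab3 gives F4.

F4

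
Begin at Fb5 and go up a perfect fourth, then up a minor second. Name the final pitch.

A perfect fourth up from Fb5 is Bbb5.
Bbb5 up a minor second → Cbb6 (1 semitone).

Cbb6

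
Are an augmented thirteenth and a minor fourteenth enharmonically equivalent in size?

An augmented thirteenth = 22 semitones = a minor fourteenth; enharmonically equal.

Yes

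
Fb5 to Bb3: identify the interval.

diminished twelfth

Descending from Fb5 to Bb3 is the same interval as ascending Bb3 to Fb5.
B to F spans five letter names (B-C-D-E-F), plus an octave — that makes it a twelfth of some quality.
Bb3 to Fb5 spans 18 semitones — one semitone narrower than the perfect twelfth (19) — giving a diminished twelfth.
(Equivalently, a compound diminished fifth: a diminished fifth plus an octave.)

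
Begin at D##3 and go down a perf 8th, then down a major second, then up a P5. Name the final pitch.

G##2

Down a perfect octave from D##3: D##2 (12 semitones down).
D##2 down a major second → C##2 (2 semitones).
C##2 up a perfect fifth → G##2 (7 semitones).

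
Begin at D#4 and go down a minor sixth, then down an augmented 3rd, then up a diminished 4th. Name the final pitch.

Down a minor sixth from D#4: F##3 (8 semitones down).
An augmented third down from F##3 is D3.
A diminished fourth up from D3 is Gb3.

Gb3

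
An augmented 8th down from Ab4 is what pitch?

Abb3

For an octave the letter name doesn't change: still A, an octave down.
Moving 13 semitones down from Ab4 (the size of an augmented octave) reaches Abb3.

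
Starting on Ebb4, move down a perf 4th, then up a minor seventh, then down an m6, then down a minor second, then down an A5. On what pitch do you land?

Ebb3

Down a perfect fourth from Ebb4: Bbb3 (5 semitones down).
A minor seventh up from Bbb3 is Abb4.
A minor sixth down from Abb4 is Cb4.
Cb4 down a minor second → Bb3 (1 semitone).
Down an augmented fifth from Bb3: Ebb3 (8 semitones down).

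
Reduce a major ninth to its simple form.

Take out an octave (7 from the number): 9 − 7 = 2.
So a major ninth is an octave plus a major second. The quality is unchanged.

M2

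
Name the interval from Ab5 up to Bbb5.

A to B spans two letter names (A-B) — that makes it a second of some quality.
At 1 semitone, Ab5→Bbb5 falls one short of a major second: minor.

minor 2nd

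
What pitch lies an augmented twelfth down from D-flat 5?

Counting five letter names plus an octave down from D lands on G.
An augmented twelfth spans 20 semitones, so from Db5 the target pitch is Gbb3.

G-double-flat 3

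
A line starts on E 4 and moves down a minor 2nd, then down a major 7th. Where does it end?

Down a minor second from E4: D#4 (1 semitone down).
Down a major seventh from D#4: E3 (11 semitones down).

E 3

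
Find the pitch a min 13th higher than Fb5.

The thirteenth's letter: F up six letter names plus an octave → D.
A minor thirteenth is 20 semitones; 20 semitones up from Fb5 gives Dbb7.

Dbb7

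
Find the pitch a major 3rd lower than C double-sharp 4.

A sharp 3

Three letter names down from C: A.
Moving 4 semitones down from C##4 (the size of a major third) reaches A#3.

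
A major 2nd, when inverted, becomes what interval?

minor 7th

Interval numbers invert to sum to nine: 2 + 7 = 9, so a second inverts to a seventh.
Quality inverts too: major becomes minor. That makes the inversion a minor seventh.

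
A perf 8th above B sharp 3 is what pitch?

B sharp 4

The letter stays B (same as the start), shifted an octave up.
A perfect octave is 12 semitones; 12 semitones up from B#3 gives B#4.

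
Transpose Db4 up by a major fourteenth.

C6

Counting seven letter names plus an octave up from D lands on C.
A major fourteenth spans 23 semitones, so from Db4 the target pitch is C6.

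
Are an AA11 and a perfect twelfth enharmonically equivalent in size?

Yes

A doubly augmented eleventh spans 19 semitones, and a perfect twelfth also spans 19 semitones — they're enharmonic.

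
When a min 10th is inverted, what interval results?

First reduce the compound minor tenth to its simple form, a minor third.
The rule of nine gives the new number: 9 − 3 = 6, so a third becomes a sixth.
The quality also flips — minor becomes major — giving a major sixth.

major sixth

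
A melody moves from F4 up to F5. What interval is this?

P8

F to F is the same letter name, plus an octave, so the interval is some kind of octave.
The perfect octave spans 12 semitones, and F4 to F5 is exactly 12 semitones — so this is a perfect octave.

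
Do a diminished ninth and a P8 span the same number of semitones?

Yes

A diminished ninth = 12 semitones = a perfect octave; enharmonically equal.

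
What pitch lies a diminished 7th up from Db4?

Cbb5

Seven letter names up from D: C.
A diminished seventh spans 9 semitones, so from Db4 the target pitch is Cbb5.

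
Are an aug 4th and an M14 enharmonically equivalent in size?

6 semitones (augmented fourth) vs 23 semitones (major fourteenth): not equal.

No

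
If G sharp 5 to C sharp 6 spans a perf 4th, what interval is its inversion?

perfect fifth

The rule of nine gives the new number: 9 − 4 = 5, so a fourth becomes a fifth.
And perfect stays perfect under inversion, so we get a perfect fifth.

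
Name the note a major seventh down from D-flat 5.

E-double-flat 4

Counting seven letter names down from D lands on E.
A major seventh spans 11 semitones, so from Db5 the target pitch is Ebb4.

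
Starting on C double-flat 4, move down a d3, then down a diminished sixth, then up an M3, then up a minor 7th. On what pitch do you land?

A diminished third down from Cbb4 is Ab3.
A diminished sixth down from Ab3 is C#3.
A major third up from C#3 is E#3.
E#3 up a minor seventh → D#4 (10 semitones).

D sharp 4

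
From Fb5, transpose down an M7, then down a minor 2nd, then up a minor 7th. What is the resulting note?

Ebb5

Fb5 down a major seventh → Gbb4 (11 semitones).
Down a minor second from Gbb4: Fb4 (1 semitone down).
A minor seventh up from Fb4 is Ebb5.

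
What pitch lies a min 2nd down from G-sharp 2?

F-double-sharp 2

Counting two letter names down from G lands on F.
A minor second spans 1 semitone, so from G#2 the target pitch is F##2.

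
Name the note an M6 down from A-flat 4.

C-flat 4

Counting six letter names down from A lands on C.
A major sixth is 9 semitones; 9 semitones down from Ab4 gives Cb4.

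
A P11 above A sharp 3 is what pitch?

D sharp 5

The eleventh's letter: A up four letter names plus an octave → D.
A perfect eleventh spans 17 semitones, so from A#3 the target pitch is D#5.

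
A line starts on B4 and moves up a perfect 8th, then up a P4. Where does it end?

B4 up a perfect octave → B5 (12 semitones).
B5 up a perfect fourth → E6 (5 semitones).

E6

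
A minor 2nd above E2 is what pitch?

Counting two letter names up from E lands on F.
A minor second spans 1 semitone, so from E2 the target pitch is F2.

F2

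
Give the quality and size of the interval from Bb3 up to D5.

B to D spans three letter names (B-C-D), plus an octave: a tenth.
Bb3 to D5 is 16 semitones, matching the major tenth exactly, so the quality is major.
(Equivalently, a compound major third: a major third plus an octave.)

major tenth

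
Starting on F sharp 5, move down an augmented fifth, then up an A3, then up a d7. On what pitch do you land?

C 6

Down an augmented fifth from F#5: Bb4 (8 semitones down).
Up an augmented third from Bb4: D#5 (5 semitones up).
D#5 up a diminished seventh → C6 (9 semitones).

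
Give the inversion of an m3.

M6

Inverted interval numbers add to nine, so a third pairs with a sixth (3 + 6 = 9).
The quality also flips — minor becomes major — giving a major sixth.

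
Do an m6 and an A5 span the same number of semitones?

A minor sixth spans 8 semitones, and an augmented fifth also spans 8 semitones — they're enharmonic.

Yes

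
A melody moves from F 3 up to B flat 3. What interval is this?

F to B spans four letter names (F-G-A-B), so the interval is some kind of fourth.
Counting semitones, F3→Bb3 is 5, which is the perfect fourth.

perfect fourth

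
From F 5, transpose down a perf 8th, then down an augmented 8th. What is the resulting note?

A perfect octave down from F5 is F4.
Down an augmented octave from F4: Fb3 (13 semitones down).

F flat 3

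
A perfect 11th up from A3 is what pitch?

Four letters up from A (plus an octave) reaches D.
Moving 17 semitones up from A3 (the size of a perfect eleventh) reaches D5.

D5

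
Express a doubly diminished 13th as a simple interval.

Each octave removed subtracts seven from the number: 13 − 7 = 6.
That makes a doubly diminished thirteenth a compound doubly diminished sixth — an octave plus a doubly diminished sixth.

doubly diminished sixth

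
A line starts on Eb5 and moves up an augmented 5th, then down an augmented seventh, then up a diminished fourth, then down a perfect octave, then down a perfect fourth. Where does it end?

Cbb4

Up an augmented fifth from Eb5: B5 (8 semitones up).
An augmented seventh down from B5 is Cb5.
A diminished fourth up from Cb5 is Fbb5.
Fbb5 down a perfect octave → Fbb4 (12 semitones).
A perfect fourth down from Fbb4 is Cbb4.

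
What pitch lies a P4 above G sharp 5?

The fourth takes the letter from G up to C.
A perfect fourth is 5 semitones; 5 semitones up from G#5 gives C#6.

C sharp 6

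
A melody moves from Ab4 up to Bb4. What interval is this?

M2

A to B spans two letter names (A-B): a second.
Ab4 to Bb4 is 2 semitones, matching the major second exactly, so the quality is major.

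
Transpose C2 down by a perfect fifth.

F1

The fifth takes the letter from C down to F.
Moving 7 semitones down from C2 (the size of a perfect fifth) reaches F1.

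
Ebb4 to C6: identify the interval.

E to C spans six letter names (E-F-G-A-B-C), plus an octave — that makes it a thirteenth of some quality.
Ebb4 to C6 spans 22 semitones — one semitone wider than the major thirteenth (21) — giving an augmented thirteenth.
(Equivalently, a compound augmented sixth: an augmented sixth plus an octave.)

A13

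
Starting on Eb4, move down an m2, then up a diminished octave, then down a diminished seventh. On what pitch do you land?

E4

A minor second down from Eb4 is D4.
A diminished octave up from D4 is Db5.
A diminished seventh down from Db5 is E4.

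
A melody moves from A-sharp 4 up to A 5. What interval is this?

diminished 8th

A to A is the same letter name, plus an octave, so the interval is some kind of octave.
The perfect octave is 12 semitones; here we have 11, one semitone narrower: diminished.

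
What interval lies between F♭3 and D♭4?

F to D spans six letter names (F-G-A-B-C-D): a sixth.
Counting semitones, Fb3→Db4 is 9, which is the major sixth.

major sixth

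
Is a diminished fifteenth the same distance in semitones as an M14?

A diminished fifteenth spans 23 semitones, and a major fourteenth also spans 23 semitones — they're enharmonic.

Yes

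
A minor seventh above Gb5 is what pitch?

Fb6

The seventh takes the letter from G up to F.
Moving 10 semitones up from Gb5 (the size of a minor seventh) reaches Fb6.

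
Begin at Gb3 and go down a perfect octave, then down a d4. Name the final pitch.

D2

Down a perfect octave from Gb3: Gb2 (12 semitones down).
Gb2 down a diminished fourth → D2 (4 semitones).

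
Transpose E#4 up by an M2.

F##4

Two letter names up from E: F.
A major second spans 2 semitones, so from E#4 the target pitch is F##4.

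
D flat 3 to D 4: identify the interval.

D to D is the same letter name, plus an octave, so the interval is some kind of octave.
Db3 to D4 spans 13 semitones — one semitone wider than the perfect octave (12) — giving an augmented octave.

augmented octave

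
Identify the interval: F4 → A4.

major third

F to A spans three letter names (F-G-A) — that makes it a third of some quality.
Counting semitones, F4→A4 is 4, which is the major third.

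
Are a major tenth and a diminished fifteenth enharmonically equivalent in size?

No

A major tenth is 16 semitones but a diminished fifteenth is 23 semitones — different sizes.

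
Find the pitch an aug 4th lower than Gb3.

Dbb3

Counting four letter names down from G lands on D.
Moving 6 semitones down from Gb3 (the size of an augmented fourth) reaches Dbb3.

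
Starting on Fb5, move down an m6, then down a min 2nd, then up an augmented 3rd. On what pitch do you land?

B#4

Fb5 down a minor sixth → Ab4 (8 semitones).
A minor second down from Ab4 is G4.
G4 up an augmented third → B#4 (5 semitones).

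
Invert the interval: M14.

First reduce the compound major fourteenth to its simple form, a major seventh.
The rule of nine gives the new number: 9 − 7 = 2, so a seventh becomes a second.
And major becomes minor under inversion, so we get a minor second.

minor 2nd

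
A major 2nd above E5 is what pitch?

Counting two letter names up from E lands on F.
A major second spans 2 semitones, so from E5 the target pitch is F#5.

F#5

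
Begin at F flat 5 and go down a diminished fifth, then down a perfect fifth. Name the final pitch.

A diminished fifth down from Fb5 is Bb4.
Bb4 down a perfect fifth → Eb4 (7 semitones).

E flat 4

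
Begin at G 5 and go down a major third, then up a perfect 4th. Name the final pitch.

A flat 5

G5 down a major third → Eb5 (4 semitones).
Eb5 up a perfect fourth → Ab5 (5 semitones).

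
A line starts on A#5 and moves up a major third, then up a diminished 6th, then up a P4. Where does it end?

A major third up from A#5 is C##6.
Up a diminished sixth from C##6: A6 (7 semitones up).
A perfect fourth up from A6 is D7.

D7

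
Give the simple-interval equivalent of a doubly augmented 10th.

Each octave removed subtracts seven from the number: 10 − 7 = 3.
So a doubly augmented tenth is an octave plus a doubly augmented third. The quality is unchanged.

doubly augmented 3rd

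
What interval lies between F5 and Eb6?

F to E spans seven letter names (F-G-A-B-C-D-E), so the interval is some kind of seventh.
A major seventh would be 11 semitones, but F5 to Eb6 is 10 — one semitone narrower, making it a minor seventh.

m7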